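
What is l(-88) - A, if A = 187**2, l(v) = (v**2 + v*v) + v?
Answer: -19569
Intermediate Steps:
l(v) = v + 2*v**2 (l(v) = (v**2 + v**2) + v = 2*v**2 + v = v + 2*v**2)
A = 34969
l(-88) - A = -88*(1 + 2*(-88)) - 1*34969 = -88*(1 - 176) - 34969 = -88*(-175) - 34969 = 15400 - 34969 = -19569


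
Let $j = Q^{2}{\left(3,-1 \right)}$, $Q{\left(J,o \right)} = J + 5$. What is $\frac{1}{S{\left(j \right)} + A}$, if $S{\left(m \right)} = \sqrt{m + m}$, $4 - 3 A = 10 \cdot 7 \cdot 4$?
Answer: $- \frac{23}{2084} - \frac{\sqrt{2}}{1042} \approx -0.012394$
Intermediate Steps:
$A = -92$ ($A = \frac{4}{3} - \frac{10 \cdot 7 \cdot 4}{3} = \frac{4}{3} - \frac{70 \cdot 4}{3} = \frac{4}{3} - \frac{280}{3} = -92$)
$Q{\left(J,o \right)} = 5 + J$
$j = 64$ ($j = \left(5 + 3\right)^{2} = 8^{2} = 64$)
$S{\left(m \right)} = \sqrt{2} \sqrt{m}$ ($S{\left(m \right)} = \sqrt{2 m} = \sqrt{2} \sqrt{m}$)
$\frac{1}{S{\left(j \right)} + A} = \frac{1}{\sqrt{2} \sqrt{64} - 92} = \frac{1}{\sqrt{2} \cdot 8 - 92} = \frac{1}{8 \sqrt{2} - 92} = \frac{1}{-92 + 8 \sqrt{2}}$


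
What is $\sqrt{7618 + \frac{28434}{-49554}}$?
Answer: $\frac{\sqrt{519592875657}}{8259} \approx 87.278$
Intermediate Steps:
$\sqrt{7618 + \frac{28434}{-49554}} = \sqrt{7618 + 28434 \left(- \frac{1}{49554}\right)} = \sqrt{7618 - \frac{4739}{8259}} = \sqrt{\frac{62912323}{8259}} = \frac{\sqrt{519592875657}}{8259}$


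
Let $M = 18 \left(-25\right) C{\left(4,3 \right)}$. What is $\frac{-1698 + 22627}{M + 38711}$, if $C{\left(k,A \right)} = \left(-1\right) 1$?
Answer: $\frac{20929}{39161} \approx 0.53443$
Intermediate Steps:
$C{\left(k,A \right)} = -1$
$M = 450$ ($M = 18 \left(-25\right) \left(-1\right) = \left(-450\right) \left(-1\right) = 450$)
$\frac{-1698 + 22627}{M + 38711} = \frac{-1698 + 22627}{450 + 38711} = \frac{20929}{39161}$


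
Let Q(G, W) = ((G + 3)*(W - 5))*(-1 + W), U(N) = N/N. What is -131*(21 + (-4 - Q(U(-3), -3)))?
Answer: 14541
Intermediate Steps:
U(N) = 1
Q(G, W) = (-1 + W)*(-5 + W)*(3 + G) (Q(G, W) = ((3 + G)*(-5 + W))*(-1 + W) = ((-5 + W)*(3 + G))*(-1 + W) = (-1 + W)*(-5 + W)*(3 + G))
-131*(21 + (-4 - Q(U(-3), -3))) = -131*(21 + (-4 - (15 - 18*(-3) + 3*(-3)**2 + 5*1 + 1*(-3)**2 - 6*1*(-3)))) = -131*(21 + (-4 - (15 + 54 + 3*9 + 5 + 1*9 + 18))) = -131*(21 + (-4 - (15 + 54 + 27 + 5 + 9 + 18))) = -131*(21 + (-4 - 1*128)) = -131*(21 + (-4 - 128)) = -131*(21 - 132) = -131*(-111) = 14541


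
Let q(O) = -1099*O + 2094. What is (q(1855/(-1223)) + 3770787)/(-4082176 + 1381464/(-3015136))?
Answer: -248548003904048/268804855936075 ≈ -0.92464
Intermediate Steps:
q(O) = 2094 - 1099*O
(q(1855/(-1223)) + 3770787)/(-4082176 + 1381464/(-3015136)) = ((2094 - 2038645/(-1223)) + 3770787)/(-4082176 + 1381464/(-3015136)) = ((2094 - 2038645*(-1)/1223) + 3770787)/(-4082176 + 1381464*(-1/3015136)) = ((2094 - 1099*(-1855/1223)) + 3770787)/(-4082176 - 172683/376892) = ((2094 + 2038645/1223) + 3770787)/(-1538539649675/376892) = (4599607/1223 + 3770787)*(-376892/1538539649675) = (4616272108/1223)*(-376892/1538539649675) = -248548003904048/268804855936075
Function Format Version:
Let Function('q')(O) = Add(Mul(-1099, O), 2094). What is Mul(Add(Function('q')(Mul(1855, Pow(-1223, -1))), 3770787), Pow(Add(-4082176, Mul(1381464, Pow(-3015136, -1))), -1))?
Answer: Rational(-248548003904048, 268804855936075) ≈ -0.92464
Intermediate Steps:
Function('q')(O) = Add(2094, Mul(-1099, O))
Mul(Add(Function('q')(Mul(1855, Pow(-1223, -1))), 3770787), Pow(Add(-4082176, Mul(1381464, Pow(-3015136, -1))), -1)) = Mul(Add(Add(2094, Mul(-1099, Mul(1855, Pow(-1223, -1)))), 3770787), Pow(Add(-4082176, Mul(1381464, Pow(-3015136, -1))), -1)) = Mul(Add(Add(2094, Mul(-1099, Mul(1855, Rational(-1, 1223)))), 3770787), Pow(Add(-4082176, Mul(1381464, Rational(-1, 3015136))), -1)) = Mul(Add(Add(2094, Mul(-1099, Rational(-1855, 1223))), 3770787), Pow(Add(-4082176, Rational(-172683, 376892)), -1)) = Mul(Add(Add(2094, Rational(2038645, 1223)), 3770787), Pow(Rational(-1538539649675, 376892), -1)) = Mul(Add(Rational(4599607, 1223), 3770787), Rational(-376892, 1538539649675)) = Mul(Rational(4616272108, 1223), Rational(-376892, 1538539649675)) = Rational(-248548003904048, 268804855936075)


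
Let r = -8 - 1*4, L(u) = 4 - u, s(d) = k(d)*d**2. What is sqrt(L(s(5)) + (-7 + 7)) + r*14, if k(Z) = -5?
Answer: -168 + sqrt(129) ≈ -156.64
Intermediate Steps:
s(d) = -5*d**2
r = -12 (r = -8 - 4 = -12)
sqrt(L(s(5)) + (-7 + 7)) + r*14 = sqrt((4 - (-5)*5**2) + (-7 + 7)) - 12*14 = sqrt((4 - (-5)*25) + 0) - 168 = sqrt((4 - 1*(-125)) + 0) - 168 = sqrt((4 + 125) + 0) - 168 = sqrt(129 + 0) - 168 = sqrt(129) - 168 = -168 + sqrt(129)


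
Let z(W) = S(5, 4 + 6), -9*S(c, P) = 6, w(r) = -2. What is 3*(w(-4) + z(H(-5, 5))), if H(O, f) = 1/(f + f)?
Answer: -8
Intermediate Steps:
S(c, P) = -⅔ (S(c, P) = -⅑*6 = -⅔)
H(O, f) = 1/(2*f)
z(W) = -⅔
3*(w(-4) + z(H(-5, 5))) = 3*(-2 - ⅔) = 3*(-8/3) = -8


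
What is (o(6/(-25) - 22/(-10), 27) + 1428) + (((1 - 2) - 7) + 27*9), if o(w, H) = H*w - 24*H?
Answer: 26698/25 ≈ 1067.9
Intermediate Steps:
o(w, H) = -24*H + H*w
(o(6/(-25) - 22/(-10), 27) + 1428) + (((1 - 2) - 7) + 27*9) = (27*(-24 + (6/(-25) - 22/(-10))) + 1428) + (((1 - 2) - 7) + 27*9) = (27*(-24 + (6*(-1/25) - 22*(-⅒))) + 1428) + ((-1 - 7) + 243) = (27*(-24 + (-6/25 + 11/5)) + 1428) + (-8 + 243) = (27*(-24 + 49/25) + 1428) + 235 = (27*(-551/25) + 1428) + 235 = (-14877/25 + 1428) + 235 = 20823/25 + 235 = 26698/25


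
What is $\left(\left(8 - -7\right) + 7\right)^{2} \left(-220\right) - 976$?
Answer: $-107456$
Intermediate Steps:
$\left(\left(8 - -7\right) + 7\right)^{2} \left(-220\right) - 976 = \left(\left(8 + 7\right) + 7\right)^{2} \left(-220\right) - 976 = \left(15 + 7\right)^{2} \left(-220\right) - 976 = 22^{2} \left(-220\right) - 976 = 484 \left(-220\right) - 976 = -106480 - 976 = -107456$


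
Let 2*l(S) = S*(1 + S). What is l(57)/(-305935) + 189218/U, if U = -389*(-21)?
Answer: 8267843639/357026145 ≈ 23.158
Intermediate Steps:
U = 8169
l(S) = S*(1 + S)/2 (l(S) = (S*(1 + S))/2 = S*(1 + S)/2)
l(57)/(-305935) + 189218/U = ((½)*57*(1 + 57))/(-305935) + 189218/8169 = ((½)*57*58)*(-1/305935) + 189218*(1/8169) = 1653*(-1/305935) + 189218/8169 = -1653/305935 + 189218/8169 = 8267843639/357026145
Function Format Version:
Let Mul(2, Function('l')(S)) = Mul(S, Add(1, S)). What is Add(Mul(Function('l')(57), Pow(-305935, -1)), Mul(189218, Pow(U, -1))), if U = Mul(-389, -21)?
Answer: Rational(8267843639, 357026145) ≈ 23.158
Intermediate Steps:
U = 8169
Function('l')(S) = Mul(Rational(1, 2), S, Add(1, S)) (Function('l')(S) = Mul(Rational(1, 2), Mul(S, Add(1, S))) = Mul(Rational(1, 2), S, Add(1, S)))
Add(Mul(Function('l')(57), Pow(-305935, -1)), Mul(189218, Pow(U, -1))) = Add(Mul(Mul(Rational(1, 2), 57, Add(1, 57)), Pow(-305935, -1)), Mul(189218, Pow(8169, -1))) = Add(Mul(Mul(Rational(1, 2), 57, 58), Rational(-1, 305935)), Mul(189218, Rational(1, 8169))) = Add(Mul(1653, Rational(-1, 305935)), Rational(189218, 8169)) = Add(Rational(-1653, 305935), Rational(189218, 8169)) = Rational(8267843639, 357026145)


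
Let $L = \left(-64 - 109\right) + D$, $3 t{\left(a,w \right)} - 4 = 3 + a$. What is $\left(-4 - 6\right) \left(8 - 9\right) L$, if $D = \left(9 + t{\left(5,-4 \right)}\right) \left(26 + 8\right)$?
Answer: $2690$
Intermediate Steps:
$t{\left(a,w \right)} = \frac{7}{3} + \frac{a}{3}$ ($t{\left(a,w \right)} = \frac{4}{3} + \frac{3 + a}{3} = \frac{4}{3} + \left(1 + \frac{a}{3}\right) = \frac{7}{3} + \frac{a}{3}$)
$D = 442$ ($D = \left(9 + \left(\frac{7}{3} + \frac{1}{3} \cdot 5\right)\right) \left(26 + 8\right) = \left(9 + \left(\frac{7}{3} + \frac{5}{3}\right)\right) 34 = \left(9 + 4\right) 34 = 13 \cdot 34 = 442$)
$L = 269$ ($L = \left(-64 - 109\right) + 442 = -173 + 442 = 269$)
$\left(-4 - 6\right) \left(8 - 9\right) L = \left(-4 - 6\right) \left(8 - 9\right) 269 = - 10 \left(8 - 9\right) 269 = \left(-10\right) \left(-1\right) 269 = 10 \cdot 269 = 2690$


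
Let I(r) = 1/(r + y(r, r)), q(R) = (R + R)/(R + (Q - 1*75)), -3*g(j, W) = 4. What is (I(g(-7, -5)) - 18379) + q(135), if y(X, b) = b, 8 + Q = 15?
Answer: -9849185/536 ≈ -18375.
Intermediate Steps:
Q = 7 (Q = -8 + 15 = 7)
g(j, W) = -4/3 (g(j, W) = -⅓*4 = -4/3)
q(R) = 2*R/(-68 + R) (q(R) = (R + R)/(R + (7 - 1*75)) = (2*R)/(R + (7 - 75)) = (2*R)/(R - 68) = (2*R)/(-68 + R) = 2*R/(-68 + R))
I(r) = 1/(2*r) (I(r) = 1/(r + r) = 1/(2*r))
(I(g(-7, -5)) - 18379) + q(135) = (1/(2*(-4/3)) - 18379) + 2*135/(-68 + 135) = ((½)*(-¾) - 18379) + 2*135/67 = (-3/8 - 18379) + 2*135*(1/67) = -147035/8 + 270/67 = -9849185/536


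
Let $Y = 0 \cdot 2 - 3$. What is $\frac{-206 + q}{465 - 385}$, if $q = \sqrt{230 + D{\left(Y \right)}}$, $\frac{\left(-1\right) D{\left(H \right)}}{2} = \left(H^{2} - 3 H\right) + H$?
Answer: $- \frac{103}{40} + \frac{\sqrt{2}}{8} \approx -2.3982$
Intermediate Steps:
$Y = -3$ ($Y = 0 - 3 = -3$)
$D{\left(H \right)} = - 2 H^{2} + 4 H$ ($D{\left(H \right)} = - 2 \left(\left(H^{2} - 3 H\right) + H\right) = - 2 \left(H^{2} - 2 H\right) = - 2 H^{2} + 4 H$)
$q = 10 \sqrt{2}$ ($q = \sqrt{230 + 2 \left(-3\right) \left(2 - -3\right)} = \sqrt{230 + 2 \left(-3\right) \left(2 + 3\right)} = \sqrt{230 + 2 \left(-3\right) 5} = \sqrt{230 - 30} = \sqrt{200} = 10 \sqrt{2} \approx 14.142$)
$\frac{-206 + q}{465 - 385} = \frac{-206 + 10 \sqrt{2}}{465 - 385} = \frac{-206 + 10 \sqrt{2}}{80} = \left(-206 + 10 \sqrt{2}\right) \frac{1}{80} = - \frac{103}{40} + \frac{\sqrt{2}}{8}$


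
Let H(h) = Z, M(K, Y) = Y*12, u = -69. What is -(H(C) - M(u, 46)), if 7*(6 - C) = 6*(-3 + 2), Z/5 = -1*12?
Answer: 612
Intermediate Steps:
M(K, Y) = 12*Y
Z = -60 (Z = 5*(-1*12) = 5*(-12) = -60)
C = 48/7 (C = 6 - 6*(-3 + 2)/7 = 6 - 6*(-1)/7 = 6 - 1/7*(-6) = 6 + 6/7 = 48/7 ≈ 6.8571)
H(h) = -60
-(H(C) - M(u, 46)) = -(-60 - 12*46) = -(-60 - 1*552) = -(-60 - 552) = -1*(-612) = 612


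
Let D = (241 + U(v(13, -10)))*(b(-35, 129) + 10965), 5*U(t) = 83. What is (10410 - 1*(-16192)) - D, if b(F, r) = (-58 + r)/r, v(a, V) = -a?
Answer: -1804789838/645 ≈ -2.7981e+6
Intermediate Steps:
U(t) = 83/5 (U(t) = (⅕)*83 = 83/5)
b(F, r) = (-58 + r)/r
D = 1821948128/645 (D = (241 + 83/5)*((-58 + 129)/129 + 10965) = 1288*((1/129)*71 + 10965)/5 = 1288*(71/129 + 10965)/5 = (1288/5)*(1414556/129) = 1821948128/645 ≈ 2.8247e+6)
(10410 - 1*(-16192)) - D = (10410 - 1*(-16192)) - 1*1821948128/645 = (10410 + 16192) - 1821948128/645 = 26602 - 1821948128/645 = -1804789838/645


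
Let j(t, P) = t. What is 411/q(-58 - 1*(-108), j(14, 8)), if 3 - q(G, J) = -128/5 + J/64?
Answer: 65760/4541 ≈ 14.481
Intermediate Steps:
q(G, J) = 143/5 - J/64 (q(G, J) = 3 - (-128/5 + J/64) = 3 + (128/5 - J/64) = 143/5 - J/64)
411/q(-58 - 1*(-108), j(14, 8)) = 411/(143/5 - 1/64*14) = 411/(143/5 - 7/32) = 411/(4541/160) = 411*(160/4541) = 65760/4541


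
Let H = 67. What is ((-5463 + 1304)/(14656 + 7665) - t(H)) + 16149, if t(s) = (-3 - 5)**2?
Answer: 359029126/22321 ≈ 16085.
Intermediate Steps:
t(s) = 64 (t(s) = (-8)**2 = 64)
((-5463 + 1304)/(14656 + 7665) - t(H)) + 16149 = ((-5463 + 1304)/(14656 + 7665) - 1*64) + 16149 = (-4159/22321 - 64) + 16149 = -1432703/22321 + 16149 = 359029126/22321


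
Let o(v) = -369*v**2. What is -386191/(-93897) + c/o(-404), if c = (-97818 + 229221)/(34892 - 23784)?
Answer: 28706786927062069/6979658513057856 ≈ 4.1129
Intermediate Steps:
c = 131403/11108 ≈ 11.830
-386191/(-93897) + c/o(-404) = -386191/(-93897) + 131403/(11108*((-369*(-404)**2))) = -386191*(-1/93897) + 131403/(11108*((-369*163216))) = 386191/93897 + (131403/11108)/(-60226704) = 386191/93897 + (131403/11108)*(-1/60226704) = 386191/93897 - 43801/222999409344 = 28706786927062069/6979658513057856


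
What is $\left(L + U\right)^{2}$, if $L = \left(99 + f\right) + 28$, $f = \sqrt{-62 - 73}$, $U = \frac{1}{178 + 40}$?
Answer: $\frac{760154229}{47524} + \frac{83061 i \sqrt{15}}{109} \approx 15995.0 + 2951.3 i$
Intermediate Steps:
$U = \frac{1}{218} \approx 0.0045872$
$f = 3 i \sqrt{15}$ ($f = \sqrt{-135} = 3 i \sqrt{15} \approx 11.619 i$)
$L = 127 + 3 i \sqrt{15}$ ($L = \left(99 + 3 i \sqrt{15}\right) + 28 = 127 + 3 i \sqrt{15} \approx 127.0 + 11.619 i$)
$\left(L + U\right)^{2} = \left(\left(127 + 3 i \sqrt{15}\right) + \frac{1}{218}\right)^{2} = \left(\frac{27687}{218} + 3 i \sqrt{15}\right)^{2}$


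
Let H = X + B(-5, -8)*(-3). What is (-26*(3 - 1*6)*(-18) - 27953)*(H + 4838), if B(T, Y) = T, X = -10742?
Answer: 172883373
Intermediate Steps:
H = -10727 (H = -10742 - 5*(-3) = -10742 + 15 = -10727)
(-26*(3 - 1*6)*(-18) - 27953)*(H + 4838) = (-26*(3 - 1*6)*(-18) - 27953)*(-10727 + 4838) = (-26*(3 - 6)*(-18) - 27953)*(-5889) = (-26*(-3)*(-18) - 27953)*(-5889) = (78*(-18) - 27953)*(-5889) = (-1404 - 27953)*(-5889) = -29357*(-5889) = 172883373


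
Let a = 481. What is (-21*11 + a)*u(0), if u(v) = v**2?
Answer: 0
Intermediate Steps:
(-21*11 + a)*u(0) = (-21*11 + 481)*0**2 = (-231 + 481)*0 = 250*0 = 0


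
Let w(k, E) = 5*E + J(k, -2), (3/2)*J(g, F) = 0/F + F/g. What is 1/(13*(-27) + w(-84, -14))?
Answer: -63/26522 ≈ -0.0023754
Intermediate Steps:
J(g, F) = 2*F/(3*g) (J(g, F) = 2*(0/F + F/g)/3 = 2*(0 + F/g)/3 = 2*(F/g)/3 = 2*F/(3*g))
w(k, E) = 5*E - 4/(3*k) (w(k, E) = 5*E + (2/3)*(-2)/k = 5*E - 4/(3*k))
1/(13*(-27) + w(-84, -14)) = 1/(13*(-27) + (5*(-14) - 4/3/(-84))) = 1/(-351 + (-70 - 4/3*(-1/84))) = 1/(-351 + (-70 + 1/63)) = 1/(-351 - 4409/63) = 1/(-26522/63) = -63/26522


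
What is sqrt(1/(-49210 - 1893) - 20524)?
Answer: I*sqrt(53598766934219)/51103 ≈ 143.26*I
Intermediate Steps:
sqrt(1/(-49210 - 1893) - 20524) = sqrt(1/(-51103) - 20524) = sqrt(-1/51103 - 20524) = sqrt(-1048837973/51103) = I*sqrt(53598766934219)/51103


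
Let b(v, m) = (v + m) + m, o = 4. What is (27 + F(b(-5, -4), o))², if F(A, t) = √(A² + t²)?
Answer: (27 + √185)² ≈ 1648.5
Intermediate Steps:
b(v, m) = v + 2*m (b(v, m) = (m + v) + m = v + 2*m)
(27 + F(b(-5, -4), o))² = (27 + √((-5 + 2*(-4))² + 4²))² = (27 + √((-5 - 8)² + 16))² = (27 + √((-13)² + 16))² = (27 + √(169 + 16))² = (27 + √185)²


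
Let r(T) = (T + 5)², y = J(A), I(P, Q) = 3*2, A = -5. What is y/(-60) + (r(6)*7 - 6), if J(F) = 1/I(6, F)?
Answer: 302759/360 ≈ 841.00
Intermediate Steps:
I(P, Q) = 6
J(F) = ⅙ (J(F) = 1/6 = ⅙)
y = ⅙ ≈ 0.16667
r(T) = (5 + T)²
y/(-60) + (r(6)*7 - 6) = (⅙)/(-60) + ((5 + 6)²*7 - 6) = (⅙)*(-1/60) + (11²*7 - 6) = -1/360 + (121*7 - 6) = -1/360 + (847 - 6) = -1/360 + 841 = 302759/360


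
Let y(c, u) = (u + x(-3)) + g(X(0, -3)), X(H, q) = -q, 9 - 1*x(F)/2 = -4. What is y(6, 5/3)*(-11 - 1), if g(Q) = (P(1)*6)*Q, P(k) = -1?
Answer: -116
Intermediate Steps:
x(F) = 26 (x(F) = 18 - 2*(-4) = 18 + 8 = 26)
g(Q) = -6*Q (g(Q) = (-1*6)*Q = -6*Q)
y(c, u) = 8 + u (y(c, u) = (u + 26) - (-6)*(-3) = (26 + u) - 6*3 = (26 + u) - 18 = 8 + u)
y(6, 5/3)*(-11 - 1) = (8 + 5/3)*(-11 - 1) = (8 + 5*(⅓))*(-12) = (8 + 5/3)*(-12) = (29/3)*(-12) = -116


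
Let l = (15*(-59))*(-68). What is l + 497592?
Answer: 557772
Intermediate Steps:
l = 60180 (l = -885*(-68) = 60180)
l + 497592 = 60180 + 497592 = 557772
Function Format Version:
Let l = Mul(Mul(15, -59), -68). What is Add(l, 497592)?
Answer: 557772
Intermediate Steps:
l = 60180 (l = Mul(-885, -68) = 60180)
Add(l, 497592) = Add(60180, 497592) = 557772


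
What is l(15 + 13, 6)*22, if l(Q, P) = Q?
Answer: 616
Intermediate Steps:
l(15 + 13, 6)*22 = (15 + 13)*22 = 28*22 = 616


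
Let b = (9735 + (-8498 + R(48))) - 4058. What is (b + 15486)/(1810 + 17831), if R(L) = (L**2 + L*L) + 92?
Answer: 17365/19641 ≈ 0.88412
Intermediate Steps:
R(L) = 92 + 2*L**2 (R(L) = (L**2 + L**2) + 92 = 2*L**2 + 92 = 92 + 2*L**2)
b = 1879 (b = (9735 + (-8498 + (92 + 2*48**2))) - 4058 = (9735 + (-8498 + (92 + 2*2304))) - 4058 = (9735 + (-8498 + (92 + 4608))) - 4058 = (9735 + (-8498 + 4700)) - 4058 = (9735 - 3798) - 4058 = 5937 - 4058 = 1879)
(b + 15486)/(1810 + 17831) = (1879 + 15486)/(1810 + 17831) = 17365/19641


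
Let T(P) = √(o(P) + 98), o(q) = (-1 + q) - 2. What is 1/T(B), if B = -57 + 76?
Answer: √114/114 ≈ 0.093659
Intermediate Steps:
B = 19
o(q) = -3 + q
T(P) = √(95 + P) (T(P) = √((-3 + P) + 98) = √(95 + P))
1/T(B) = 1/(√(95 + 19)) = 1/(√114) = √114/114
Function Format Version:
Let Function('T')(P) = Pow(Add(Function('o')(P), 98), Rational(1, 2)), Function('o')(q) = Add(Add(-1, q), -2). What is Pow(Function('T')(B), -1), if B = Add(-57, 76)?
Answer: Mul(Rational(1, 114), Pow(114, Rational(1, 2))) ≈ 0.093659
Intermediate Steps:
B = 19
Function('o')(q) = Add(-3, q)
Function('T')(P) = Pow(Add(95, P), Rational(1, 2)) (Function('T')(P) = Pow(Add(Add(-3, P), 98), Rational(1, 2)) = Pow(Add(95, P), Rational(1, 2)))
Pow(Function('T')(B), -1) = Pow(Pow(Add(95, 19), Rational(1, 2)), -1) = Pow(Pow(114, Rational(1, 2)), -1) = Mul(Rational(1, 114), Pow(114, Rational(1, 2)))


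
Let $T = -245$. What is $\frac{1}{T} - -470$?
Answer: $\frac{115149}{245} \approx 470.0$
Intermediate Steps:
$\frac{1}{T} - -470 = \frac{1}{-245} - -470 = - \frac{1}{245} + 470 = \frac{115149}{245}$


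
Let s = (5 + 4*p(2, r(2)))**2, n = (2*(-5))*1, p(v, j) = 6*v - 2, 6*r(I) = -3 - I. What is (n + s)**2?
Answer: 4060225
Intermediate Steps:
r(I) = -1/2 - I/6 (r(I) = (-3 - I)/6 = -1/2 - I/6)
p(v, j) = -2 + 6*v
n = -10 (n = -10*1 = -10)
s = 2025 (s = (5 + 4*(-2 + 6*2))**2 = (5 + 4*(-2 + 12))**2 = (5 + 4*10)**2 = (5 + 40)**2 = 45**2 = 2025)
(n + s)**2 = (-10 + 2025)**2 = 2015**2 = 4060225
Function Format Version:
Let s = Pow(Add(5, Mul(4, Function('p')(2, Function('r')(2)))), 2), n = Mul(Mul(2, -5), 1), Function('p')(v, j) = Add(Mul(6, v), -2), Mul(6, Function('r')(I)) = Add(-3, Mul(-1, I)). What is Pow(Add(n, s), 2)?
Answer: 4060225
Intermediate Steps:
Function('r')(I) = Add(Rational(-1, 2), Mul(Rational(-1, 6), I)) (Function('r')(I) = Mul(Rational(1, 6), Add(-3, Mul(-1, I))) = Add(Rational(-1, 2), Mul(Rational(-1, 6), I)))
Function('p')(v, j) = Add(-2, Mul(6, v))
n = -10 (n = Mul(-10, 1) = -10)
s = 2025 (s = Pow(Add(5, Mul(4, Add(-2, Mul(6, 2)))), 2) = Pow(Add(5, Mul(4, Add(-2, 12))), 2) = Pow(Add(5, Mul(4, 10)), 2) = Pow(Add(5, 40), 2) = Pow(45, 2) = 2025)
Pow(Add(n, s), 2) = Pow(Add(-10, 2025), 2) = Pow(2015, 2) = 4060225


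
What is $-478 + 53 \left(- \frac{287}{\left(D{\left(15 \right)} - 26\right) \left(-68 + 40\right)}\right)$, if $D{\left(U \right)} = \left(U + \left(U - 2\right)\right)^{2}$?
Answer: $- \frac{1447123}{3032} \approx -477.28$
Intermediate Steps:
$D{\left(U \right)} = \left(-2 + 2 U\right)^{2}$ ($D{\left(U \right)} = \left(U + \left(U - 2\right)\right)^{2} = \left(U + \left(-2 + U\right)\right)^{2} = \left(-2 + 2 U\right)^{2}$)
$-478 + 53 \left(- \frac{287}{\left(D{\left(15 \right)} - 26\right) \left(-68 + 40\right)}\right) = -478 + 53 \left(- \frac{287}{\left(4 \left(-1 + 15\right)^{2} - 26\right) \left(-68 + 40\right)}\right) = -478 + 53 \left(- \frac{287}{\left(4 \cdot 14^{2} - 26\right) \left(-28\right)}\right) = -478 + 53 \left(- \frac{287}{\left(4 \cdot 196 - 26\right) \left(-28\right)}\right) = -478 + 53 \left(- \frac{287}{\left(784 - 26\right) \left(-28\right)}\right) = -478 + 53 \left(- \frac{287}{758 \left(-28\right)}\right) = -478 + 53 \left(- \frac{287}{-21224}\right) = -478 + 53 \left(\left(-287\right) \left(- \frac{1}{21224}\right)\right) = -478 + 53 \cdot \frac{41}{3032} = -478 + \frac{2173}{3032} = - \frac{1447123}{3032}$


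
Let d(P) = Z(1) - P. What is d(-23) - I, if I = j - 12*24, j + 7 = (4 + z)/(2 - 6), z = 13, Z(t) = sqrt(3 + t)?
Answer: 1297/4 ≈ 324.25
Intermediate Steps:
d(P) = 2 - P (d(P) = sqrt(3 + 1) - P = sqrt(4) - P = 2 - P)
j = -45/4 (j = -7 + (4 + 13)/(2 - 6) = -7 + 17/(-4) = -7 + 17*(-1/4) = -7 - 17/4 = -45/4 ≈ -11.250)
I = -1197/4 (I = -45/4 - 12*24 = -45/4 - 288 = -1197/4 ≈ -299.25)
d(-23) - I = (2 - 1*(-23)) - 1*(-1197/4) = (2 + 23) + 1197/4 = 25 + 1197/4 = 1297/4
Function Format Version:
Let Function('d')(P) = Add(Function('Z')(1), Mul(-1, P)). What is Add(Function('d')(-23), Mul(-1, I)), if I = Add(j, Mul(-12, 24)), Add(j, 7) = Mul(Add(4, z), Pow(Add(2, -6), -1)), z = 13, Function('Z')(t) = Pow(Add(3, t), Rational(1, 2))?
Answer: Rational(1297, 4) ≈ 324.25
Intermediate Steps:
Function('d')(P) = Add(2, Mul(-1, P)) (Function('d')(P) = Add(Pow(Add(3, 1), Rational(1, 2)), Mul(-1, P)) = Add(Pow(4, Rational(1, 2)), Mul(-1, P)) = Add(2, Mul(-1, P)))
j = Rational(-45, 4) (j = Add(-7, Mul(Add(4, 13), Pow(Add(2, -6), -1))) = Add(-7, Mul(17, Pow(-4, -1))) = Add(-7, Mul(17, Rational(-1, 4))) = Add(-7, Rational(-17, 4)) = Rational(-45, 4) ≈ -11.250)
I = Rational(-1197, 4) (I = Add(Rational(-45, 4), Mul(-12, 24)) = Add(Rational(-45, 4), -288) = Rational(-1197, 4) ≈ -299.25)
Add(Function('d')(-23), Mul(-1, I)) = Add(Add(2, Mul(-1, -23)), Mul(-1, Rational(-1197, 4))) = Add(Add(2, 23), Rational(1197, 4)) = Add(25, Rational(1197, 4)) = Rational(1297, 4)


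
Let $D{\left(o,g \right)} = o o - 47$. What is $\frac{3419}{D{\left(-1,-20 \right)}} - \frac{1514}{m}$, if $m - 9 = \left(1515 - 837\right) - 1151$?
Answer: $- \frac{379193}{5336} \approx -71.063$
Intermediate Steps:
$m = -464$ ($m = 9 + \left(\left(1515 - 837\right) - 1151\right) = 9 + \left(678 - 1151\right) = 9 - 473 = -464$)
$D{\left(o,g \right)} = -47 + o^{2}$ ($D{\left(o,g \right)} = o^{2} - 47 = -47 + o^{2}$)
$\frac{3419}{D{\left(-1,-20 \right)}} - \frac{1514}{m} = \frac{3419}{-47 + \left(-1\right)^{2}} - \frac{1514}{-464} = \frac{3419}{-47 + 1} - - \frac{757}{232} = \frac{3419}{-46} + \frac{757}{232} = 3419 \left(- \frac{1}{46}\right) + \frac{757}{232} = - \frac{3419}{46} + \frac{757}{232} = - \frac{379193}{5336}$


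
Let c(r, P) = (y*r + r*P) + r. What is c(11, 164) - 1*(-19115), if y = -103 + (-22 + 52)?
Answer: 20127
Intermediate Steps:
y = -73 (y = -103 + 30 = -73)
c(r, P) = -72*r + P*r (c(r, P) = (-73*r + r*P) + r = (-73*r + P*r) + r = -72*r + P*r)
c(11, 164) - 1*(-19115) = 11*(-72 + 164) - 1*(-19115) = 11*92 + 19115 = 1012 + 19115 = 20127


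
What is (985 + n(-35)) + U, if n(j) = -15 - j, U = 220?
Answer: 1225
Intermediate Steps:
(985 + n(-35)) + U = (985 + (-15 - 1*(-35))) + 220 = (985 + (-15 + 35)) + 220 = (985 + 20) + 220 = 1005 + 220 = 1225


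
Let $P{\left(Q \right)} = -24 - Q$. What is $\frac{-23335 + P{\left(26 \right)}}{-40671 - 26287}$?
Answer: $\frac{23385}{66958} \approx 0.34925$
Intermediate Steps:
$\frac{-23335 + P{\left(26 \right)}}{-40671 - 26287} = \frac{-23335 - 50}{-40671 - 26287} = \frac{-23335 - 50}{-66958} = \left(-23335 - 50\right) \left(- \frac{1}{66958}\right) = \left(-23385\right) \left(- \frac{1}{66958}\right) = \frac{23385}{66958}$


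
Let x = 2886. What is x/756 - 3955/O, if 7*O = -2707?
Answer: 4790377/341082 ≈ 14.045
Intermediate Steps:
O = -2707/7 (O = (⅐)*(-2707) = -2707/7 ≈ -386.71)
x/756 - 3955/O = 2886/756 - 3955/(-2707/7) = 2886*(1/756) - 3955*(-7/2707) = 481/126 + 27685/2707 = 4790377/341082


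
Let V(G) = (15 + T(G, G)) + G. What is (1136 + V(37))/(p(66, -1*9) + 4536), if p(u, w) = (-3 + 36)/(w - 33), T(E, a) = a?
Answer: 17150/63493 ≈ 0.27011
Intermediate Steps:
V(G) = 15 + 2*G (V(G) = (15 + G) + G = 15 + 2*G)
p(u, w) = 33/(-33 + w)
(1136 + V(37))/(p(66, -1*9) + 4536) = (1136 + (15 + 2*37))/(33/(-33 - 1*9) + 4536) = (1136 + (15 + 74))/(33/(-33 - 9) + 4536) = (1136 + 89)/(33/(-42) + 4536) = 1225/(33*(-1/42) + 4536) = 1225/(-11/14 + 4536) = 1225/(63493/14) = 1225*(14/63493) = 17150/63493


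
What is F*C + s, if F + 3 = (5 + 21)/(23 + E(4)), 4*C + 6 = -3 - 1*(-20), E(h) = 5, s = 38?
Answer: 1809/56 ≈ 32.304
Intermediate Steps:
C = 11/4 (C = -3/2 + (-3 - 1*(-20))/4 = -3/2 + (-3 + 20)/4 = -3/2 + (¼)*17 = -3/2 + 17/4 = 11/4 ≈ 2.7500)
F = -29/14 (F = -3 + (5 + 21)/(23 + 5) = -3 + 26/28 = -3 + 26*(1/28) = -3 + 13/14 = -29/14 ≈ -2.0714)
F*C + s = -29/14*11/4 + 38 = -319/56 + 38 = 1809/56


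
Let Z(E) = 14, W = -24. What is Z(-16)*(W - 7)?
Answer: -434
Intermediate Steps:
Z(-16)*(W - 7) = 14*(-24 - 7) = 14*(-31) = -434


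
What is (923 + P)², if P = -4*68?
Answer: 423801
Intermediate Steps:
P = -272
(923 + P)² = (923 - 272)² = 651² = 423801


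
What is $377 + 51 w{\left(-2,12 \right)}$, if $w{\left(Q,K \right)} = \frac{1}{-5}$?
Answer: $\frac{1834}{5} \approx 366.8$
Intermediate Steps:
$w{\left(Q,K \right)} = - \frac{1}{5}$
$377 + 51 w{\left(-2,12 \right)} = 377 + 51 \left(- \frac{1}{5}\right) = 377 - \frac{51}{5} = \frac{1834}{5}$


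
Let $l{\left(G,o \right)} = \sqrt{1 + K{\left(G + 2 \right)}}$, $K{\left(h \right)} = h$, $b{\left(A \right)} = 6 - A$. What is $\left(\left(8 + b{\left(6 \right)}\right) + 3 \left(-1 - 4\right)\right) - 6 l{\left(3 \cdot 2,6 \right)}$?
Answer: $-25$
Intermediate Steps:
$l{\left(G,o \right)} = \sqrt{3 + G}$ ($l{\left(G,o \right)} = \sqrt{1 + \left(G + 2\right)} = \sqrt{1 + \left(2 + G\right)} = \sqrt{3 + G}$)
$\left(\left(8 + b{\left(6 \right)}\right) + 3 \left(-1 - 4\right)\right) - 6 l{\left(3 \cdot 2,6 \right)} = \left(\left(8 + \left(6 - 6\right)\right) + 3 \left(-1 - 4\right)\right) - 6 \sqrt{3 + 3 \cdot 2} = \left(\left(8 + \left(6 - 6\right)\right) + 3 \left(-5\right)\right) - 6 \sqrt{3 + 6} = \left(\left(8 + 0\right) - 15\right) - 6 \sqrt{9} = \left(8 - 15\right) - 18 = -7 - 18 = -25$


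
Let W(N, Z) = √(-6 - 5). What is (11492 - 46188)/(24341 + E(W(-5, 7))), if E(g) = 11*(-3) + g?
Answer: -843390368/590878875 + 34696*I*√11/590878875 ≈ -1.4273 + 0.00019475*I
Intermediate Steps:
W(N, Z) = I*√11 (W(N, Z) = √(-11) = I*√11)
E(g) = -33 + g
(11492 - 46188)/(24341 + E(W(-5, 7))) = (11492 - 46188)/(24341 + (-33 + I*√11)) = -34696/(24308 + I*√11)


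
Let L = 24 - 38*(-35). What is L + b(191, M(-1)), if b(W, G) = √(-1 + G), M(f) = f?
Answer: 1354 + I*√2 ≈ 1354.0 + 1.4142*I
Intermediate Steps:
L = 1354 (L = 24 + 1330 = 1354)
L + b(191, M(-1)) = 1354 + √(-1 - 1) = 1354 + √(-2) = 1354 + I*√2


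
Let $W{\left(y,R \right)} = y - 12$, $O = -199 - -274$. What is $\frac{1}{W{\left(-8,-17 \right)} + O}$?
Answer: $\frac{1}{55} \approx 0.018182$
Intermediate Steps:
$O = 75$ ($O = -199 + 274 = 75$)
$W{\left(y,R \right)} = -12 + y$
$\frac{1}{W{\left(-8,-17 \right)} + O} = \frac{1}{\left(-12 - 8\right) + 75} = \frac{1}{-20 + 75} = \frac{1}{55}$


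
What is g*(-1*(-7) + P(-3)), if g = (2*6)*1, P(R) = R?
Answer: 48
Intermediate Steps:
g = 12 (g = 12*1 = 12)
g*(-1*(-7) + P(-3)) = 12*(-1*(-7) - 3) = 12*(7 - 3) = 12*4 = 48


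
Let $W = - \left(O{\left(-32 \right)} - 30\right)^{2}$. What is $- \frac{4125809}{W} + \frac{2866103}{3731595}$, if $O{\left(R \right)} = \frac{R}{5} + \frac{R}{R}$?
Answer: $\frac{128328666008254}{38969046585} \approx 3293.1$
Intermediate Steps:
$O{\left(R \right)} = 1 + \frac{R}{5}$ ($O{\left(R \right)} = R \frac{1}{5} + 1 = \frac{R}{5} + 1 = 1 + \frac{R}{5}$)
$W = - \frac{31329}{25}$ ($W = - \left(\left(1 + \frac{1}{5} \left(-32\right)\right) - 30\right)^{2} = - \left(\left(1 - \frac{32}{5}\right) - 30\right)^{2} = - \left(- \frac{27}{5} - 30\right)^{2} = - \left(- \frac{177}{5}\right)^{2} = \left(-1\right) \frac{31329}{25} = - \frac{31329}{25} \approx -1253.2$)
$- \frac{4125809}{W} + \frac{2866103}{3731595} = - \frac{4125809}{- \frac{31329}{25}} + \frac{2866103}{3731595} = \left(-4125809\right) \left(- \frac{25}{31329}\right) + 2866103 \cdot \frac{1}{3731595} = \frac{103145225}{31329} + \frac{2866103}{3731595} = \frac{128328666008254}{38969046585}$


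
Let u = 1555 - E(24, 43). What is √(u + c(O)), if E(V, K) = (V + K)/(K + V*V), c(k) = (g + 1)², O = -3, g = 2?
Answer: 3*√66580259/619 ≈ 39.546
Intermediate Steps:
c(k) = 9 (c(k) = (2 + 1)² = 3² = 9)
E(V, K) = (K + V)/(K + V²)
u = 962478/619 (u = 1555 - (43 + 24)/(43 + 24²) = 1555 - 67/(43 + 576) = 1555 - 67/619 = 962478/619 ≈ 1554.9)
√(u + c(O)) = √(962478/619 + 9) = √(968049/619) = 3*√66580259/619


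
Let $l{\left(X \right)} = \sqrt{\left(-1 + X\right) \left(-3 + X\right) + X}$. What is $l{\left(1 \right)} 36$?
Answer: $36$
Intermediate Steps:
$l{\left(X \right)} = \sqrt{X + \left(-1 + X\right) \left(-3 + X\right)}$
$l{\left(1 \right)} 36 = \sqrt{3 + 1^{2} - 3} \cdot 36 = \sqrt{3 + 1 - 3} \cdot 36 = \sqrt{1} \cdot 36 = 1 \cdot 36 = 36$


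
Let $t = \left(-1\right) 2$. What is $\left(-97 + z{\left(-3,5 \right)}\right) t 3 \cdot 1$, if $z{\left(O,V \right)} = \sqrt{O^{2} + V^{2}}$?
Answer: $582 - 6 \sqrt{34} \approx 547.01$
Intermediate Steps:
$t = -2$
$\left(-97 + z{\left(-3,5 \right)}\right) t 3 \cdot 1 = \left(-97 + \sqrt{\left(-3\right)^{2} + 5^{2}}\right) \left(-2\right) 3 \cdot 1 = \left(-97 + \sqrt{9 + 25}\right) \left(\left(-6\right) 1\right) = \left(-97 + \sqrt{34}\right) \left(-6\right) = 582 - 6 \sqrt{34}$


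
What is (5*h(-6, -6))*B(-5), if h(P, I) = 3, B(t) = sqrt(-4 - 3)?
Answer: 15*I*sqrt(7) ≈ 39.686*I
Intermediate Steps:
B(t) = I*sqrt(7) (B(t) = sqrt(-7) = I*sqrt(7))
(5*h(-6, -6))*B(-5) = (5*3)*(I*sqrt(7)) = 15*(I*sqrt(7)) = 15*I*sqrt(7)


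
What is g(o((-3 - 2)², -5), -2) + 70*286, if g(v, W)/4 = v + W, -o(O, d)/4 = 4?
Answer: 19948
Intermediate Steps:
o(O, d) = -16 (o(O, d) = -4*4 = -16)
g(v, W) = 4*W + 4*v (g(v, W) = 4*(v + W) = 4*(W + v) = 4*W + 4*v)
g(o((-3 - 2)², -5), -2) + 70*286 = (4*(-2) + 4*(-16)) + 70*286 = (-8 - 64) + 20020 = -72 + 20020 = 19948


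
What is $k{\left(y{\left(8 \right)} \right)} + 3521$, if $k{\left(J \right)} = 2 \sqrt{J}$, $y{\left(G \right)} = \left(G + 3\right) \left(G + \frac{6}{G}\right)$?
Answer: $3521 + \sqrt{385} \approx 3540.6$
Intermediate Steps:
$y{\left(G \right)} = \left(3 + G\right) \left(G + \frac{6}{G}\right)$
$k{\left(y{\left(8 \right)} \right)} + 3521 = 2 \sqrt{6 + 8^{2} + 3 \cdot 8 + \frac{18}{8}} + 3521 = 2 \sqrt{6 + 64 + 24 + 18 \cdot \frac{1}{8}} + 3521 = 2 \sqrt{6 + 64 + 24 + \frac{9}{4}} + 3521 = 2 \sqrt{\frac{385}{4}} + 3521 = 2 \frac{\sqrt{385}}{2} + 3521 = \sqrt{385} + 3521 = 3521 + \sqrt{385}$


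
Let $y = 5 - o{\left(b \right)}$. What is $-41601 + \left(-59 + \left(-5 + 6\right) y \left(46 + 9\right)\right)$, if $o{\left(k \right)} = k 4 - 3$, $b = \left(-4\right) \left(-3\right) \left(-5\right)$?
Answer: $-28020$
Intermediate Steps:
$b = -60$ ($b = 12 \left(-5\right) = -60$)
$o{\left(k \right)} = -3 + 4 k$ ($o{\left(k \right)} = 4 k - 3 = -3 + 4 k$)
$y = 248$ ($y = 5 - \left(-3 + 4 \left(-60\right)\right) = 5 - \left(-3 - 240\right) = 5 - -243 = 5 + 243 = 248$)
$-41601 + \left(-59 + \left(-5 + 6\right) y \left(46 + 9\right)\right) = -41601 - \left(59 - \left(-5 + 6\right) 248 \left(46 + 9\right)\right) = -41601 - \left(59 - 1 \cdot 248 \cdot 55\right) = -41601 + \left(-59 + 248 \cdot 55\right) = -41601 + \left(-59 + 13640\right) = -41601 + 13581 = -28020$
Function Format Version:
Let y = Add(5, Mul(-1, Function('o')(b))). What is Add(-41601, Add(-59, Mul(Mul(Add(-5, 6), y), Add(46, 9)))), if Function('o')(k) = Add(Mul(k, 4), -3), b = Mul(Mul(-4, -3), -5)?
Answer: -28020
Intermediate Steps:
b = -60 (b = Mul(12, -5) = -60)
Function('o')(k) = Add(-3, Mul(4, k)) (Function('o')(k) = Add(Mul(4, k), -3) = Add(-3, Mul(4, k)))
y = 248 (y = Add(5, Mul(-1, Add(-3, Mul(4, -60)))) = Add(5, Mul(-1, Add(-3, -240))) = Add(5, Mul(-1, -243)) = Add(5, 243) = 248)
Add(-41601, Add(-59, Mul(Mul(Add(-5, 6), y), Add(46, 9)))) = Add(-41601, Add(-59, Mul(Mul(Add(-5, 6), 248), Add(46, 9)))) = Add(-41601, Add(-59, Mul(Mul(1, 248), 55))) = Add(-41601, Add(-59, Mul(248, 55))) = Add(-41601, Add(-59, 13640)) = Add(-41601, 13581) = -28020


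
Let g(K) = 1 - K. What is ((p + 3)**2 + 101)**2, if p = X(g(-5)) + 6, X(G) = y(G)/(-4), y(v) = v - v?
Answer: 33124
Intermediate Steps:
y(v) = 0
X(G) = 0 (X(G) = 0/(-4) = 0*(-1/4) = 0)
p = 6 (p = 0 + 6 = 6)
((p + 3)**2 + 101)**2 = ((6 + 3)**2 + 101)**2 = (9**2 + 101)**2 = (81 + 101)**2 = 182**2 = 33124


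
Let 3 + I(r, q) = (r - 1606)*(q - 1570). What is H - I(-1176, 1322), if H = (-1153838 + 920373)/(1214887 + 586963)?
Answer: -248631201903/360370 ≈ -6.8993e+5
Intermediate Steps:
I(r, q) = -3 + (-1606 + r)*(-1570 + q) (I(r, q) = -3 + (r - 1606)*(q - 1570) = -3 + (-1606 + r)*(-1570 + q))
H = -46693/360370 (H = -233465/1801850 = -233465*1/1801850 = -46693/360370 ≈ -0.12957)
H - I(-1176, 1322) = -46693/360370 - (2521417 - 1606*1322 - 1570*(-1176) + 1322*(-1176)) = -46693/360370 - (2521417 - 2123132 + 1846320 - 1554672) = -46693/360370 - 1*689933 = -46693/360370 - 689933 = -248631201903/360370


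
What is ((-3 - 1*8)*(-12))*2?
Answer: 264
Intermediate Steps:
((-3 - 1*8)*(-12))*2 = ((-3 - 8)*(-12))*2 = -11*(-12)*2 = 132*2 = 264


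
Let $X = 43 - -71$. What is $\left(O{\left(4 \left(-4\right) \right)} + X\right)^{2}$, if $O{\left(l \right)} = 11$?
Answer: $15625$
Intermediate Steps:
$X = 114$ ($X = 43 + 71 = 114$)
$\left(O{\left(4 \left(-4\right) \right)} + X\right)^{2} = \left(11 + 114\right)^{2} = 125^{2} = 15625$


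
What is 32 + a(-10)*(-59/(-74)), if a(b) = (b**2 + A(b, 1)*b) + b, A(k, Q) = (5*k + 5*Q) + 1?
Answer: 16819/37 ≈ 454.57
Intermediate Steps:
A(k, Q) = 1 + 5*Q + 5*k (A(k, Q) = (5*Q + 5*k) + 1 = 1 + 5*Q + 5*k)
a(b) = b + b**2 + b*(6 + 5*b) (a(b) = (b**2 + (1 + 5*1 + 5*b)*b) + b = (b**2 + (1 + 5 + 5*b)*b) + b = (b**2 + (6 + 5*b)*b) + b = (b**2 + b*(6 + 5*b)) + b = b + b**2 + b*(6 + 5*b))
32 + a(-10)*(-59/(-74)) = 32 + (-10*(7 + 6*(-10)))*(-59/(-74)) = 32 + (-10*(7 - 60))*(-59*(-1/74)) = 32 - 10*(-53)*(59/74) = 32 + 530*(59/74) = 32 + 15635/37 = 16819/37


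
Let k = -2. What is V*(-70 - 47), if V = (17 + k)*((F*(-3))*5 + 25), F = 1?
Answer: -17550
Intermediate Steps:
V = 150 (V = (17 - 2)*((1*(-3))*5 + 25) = 15*(-3*5 + 25) = 15*(-15 + 25) = 15*10 = 150)
V*(-70 - 47) = 150*(-70 - 47) = 150*(-117) = -17550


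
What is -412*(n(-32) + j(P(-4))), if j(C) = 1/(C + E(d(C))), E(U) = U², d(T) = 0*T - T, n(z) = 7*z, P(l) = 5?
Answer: 1384114/15 ≈ 92274.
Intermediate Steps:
d(T) = -T (d(T) = 0 - T = -T)
j(C) = 1/(C + C²) (j(C) = 1/(C + (-C)²) = 1/(C + C²))
-412*(n(-32) + j(P(-4))) = -412*(7*(-32) + 1/(5*(1 + 5))) = -412*(-224 + (⅕)/6) = -412*(-224 + (⅕)*(⅙)) = -412*(-224 + 1/30) = -412*(-6719/30) = 1384114/15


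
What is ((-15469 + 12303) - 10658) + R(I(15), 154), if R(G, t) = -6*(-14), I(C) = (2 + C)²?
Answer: -13740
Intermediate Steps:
R(G, t) = 84
((-15469 + 12303) - 10658) + R(I(15), 154) = ((-15469 + 12303) - 10658) + 84 = (-3166 - 10658) + 84 = -13824 + 84 = -13740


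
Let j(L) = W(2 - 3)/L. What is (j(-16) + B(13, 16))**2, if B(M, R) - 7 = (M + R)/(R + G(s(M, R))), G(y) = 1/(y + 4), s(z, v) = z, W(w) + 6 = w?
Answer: 1630140625/19079424 ≈ 85.440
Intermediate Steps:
W(w) = -6 + w
G(y) = 1/(4 + y)
j(L) = -7/L (j(L) = (-6 + (2 - 3))/L = (-6 - 1)/L = -7/L)
B(M, R) = 7 + (M + R)/(R + 1/(4 + M))
(j(-16) + B(13, 16))**2 = (-7/(-16) + (7 + (4 + 13)*(13 + 8*16))/(1 + 16*(4 + 13)))**2 = (-7*(-1/16) + (7 + 17*(13 + 128))/(1 + 16*17))**2 = (7/16 + (7 + 17*141)/(1 + 272))**2 = (7/16 + (7 + 2397)/273)**2 = (7/16 + (1/273)*2404)**2 = (7/16 + 2404/273)**2 = (40375/4368)**2 = 1630140625/19079424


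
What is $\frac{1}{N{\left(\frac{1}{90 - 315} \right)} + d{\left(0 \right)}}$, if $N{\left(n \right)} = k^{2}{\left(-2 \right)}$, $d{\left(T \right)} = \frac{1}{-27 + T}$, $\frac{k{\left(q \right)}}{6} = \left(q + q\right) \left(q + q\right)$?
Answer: $\frac{27}{248831} \approx 0.00010851$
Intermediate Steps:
$k{\left(q \right)} = 24 q^{2}$ ($k{\left(q \right)} = 6 \left(q + q\right) \left(q + q\right) = 6 \cdot 2 q 2 q = 6 \cdot 4 q^{2} = 24 q^{2}$)
$N{\left(n \right)} = 9216$ ($N{\left(n \right)} = \left(24 \left(-2\right)^{2}\right)^{2} = \left(24 \cdot 4\right)^{2} = 96^{2} = 9216$)
$\frac{1}{N{\left(\frac{1}{90 - 315} \right)} + d{\left(0 \right)}} = \frac{1}{9216 + \frac{1}{-27 + 0}} = \frac{1}{9216 + \frac{1}{-27}} = \frac{1}{9216 - \frac{1}{27}} = \frac{1}{\frac{248831}{27}} = \frac{27}{248831}$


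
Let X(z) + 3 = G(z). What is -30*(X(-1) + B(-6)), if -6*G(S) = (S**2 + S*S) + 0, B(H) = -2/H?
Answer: 90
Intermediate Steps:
G(S) = -S**2/3 (G(S) = -((S**2 + S*S) + 0)/6 = -((S**2 + S**2) + 0)/6 = -(2*S**2 + 0)/6 = -S**2/3)
X(z) = -3 - z**2/3
-30*(X(-1) + B(-6)) = -30*((-3 - 1/3*(-1)**2) - 2/(-6)) = -30*((-3 - 1/3*1) - 2*(-1/6)) = -30*((-3 - 1/3) + 1/3) = -30*(-10/3 + 1/3) = -30*(-3) = 90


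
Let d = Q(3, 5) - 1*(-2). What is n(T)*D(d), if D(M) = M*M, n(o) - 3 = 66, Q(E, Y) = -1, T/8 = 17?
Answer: 69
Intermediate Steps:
T = 136 (T = 8*17 = 136)
n(o) = 69 (n(o) = 3 + 66 = 69)
d = 1 (d = -1 - 1*(-2) = -1 + 2 = 1)
D(M) = M²
n(T)*D(d) = 69*1² = 69*1 = 69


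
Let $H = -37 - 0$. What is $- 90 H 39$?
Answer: $129870$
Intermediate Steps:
$H = -37$ ($H = -37 + 0 = -37$)
$- 90 H 39 = \left(-90\right) \left(-37\right) 39 = 3330 \cdot 39 = 129870$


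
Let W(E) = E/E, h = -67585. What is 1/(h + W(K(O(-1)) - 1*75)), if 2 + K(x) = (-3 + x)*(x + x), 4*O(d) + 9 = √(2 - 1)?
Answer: -1/67584 ≈ -1.4796e-5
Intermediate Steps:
O(d) = -2 (O(d) = -9/4 + √(2 - 1)/4 = -9/4 + √1/4 = -9/4 + (¼)*1 = -9/4 + ¼ = -2)
K(x) = -2 + 2*x*(-3 + x) (K(x) = -2 + (-3 + x)*(x + x) = -2 + (-3 + x)*(2*x) = -2 + 2*x*(-3 + x))
W(E) = 1
1/(h + W(K(O(-1)) - 1*75)) = 1/(-67585 + 1) = 1/(-67584) = -1/67584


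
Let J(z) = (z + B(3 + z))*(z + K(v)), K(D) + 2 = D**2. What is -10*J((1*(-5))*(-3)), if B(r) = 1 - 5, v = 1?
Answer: -1540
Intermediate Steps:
K(D) = -2 + D**2
B(r) = -4
J(z) = (-1 + z)*(-4 + z) (J(z) = (z - 4)*(z + (-2 + 1**2)) = (-4 + z)*(z + (-2 + 1)) = (-4 + z)*(z - 1) = (-4 + z)*(-1 + z) = (-1 + z)*(-4 + z))
-10*J((1*(-5))*(-3)) = -10*(4 + ((1*(-5))*(-3))**2 - 5*1*(-5)*(-3)) = -10*(4 + (-5*(-3))**2 - (-25)*(-3)) = -10*(4 + 15**2 - 5*15) = -10*(4 + 225 - 75) = -10*154 = -1540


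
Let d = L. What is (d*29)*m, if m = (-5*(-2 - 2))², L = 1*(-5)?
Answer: -58000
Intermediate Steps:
L = -5
d = -5
m = 400 (m = (-5*(-4))² = 20² = 400)
(d*29)*m = -5*29*400 = -145*400 = -58000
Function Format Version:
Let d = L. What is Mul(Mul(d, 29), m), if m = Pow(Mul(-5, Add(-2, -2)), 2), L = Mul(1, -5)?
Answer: -58000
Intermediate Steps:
L = -5
d = -5
m = 400 (m = Pow(Mul(-5, -4), 2) = Pow(20, 2) = 400)
Mul(Mul(d, 29), m) = Mul(Mul(-5, 29), 400) = Mul(-145, 400) = -58000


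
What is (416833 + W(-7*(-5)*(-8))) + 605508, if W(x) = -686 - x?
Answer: 1021935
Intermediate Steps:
(416833 + W(-7*(-5)*(-8))) + 605508 = (416833 + (-686 - (-7*(-5))*(-8))) + 605508 = (416833 + (-686 - 35*(-8))) + 605508 = (416833 + (-686 - 1*(-280))) + 605508 = (416833 + (-686 + 280)) + 605508 = (416833 - 406) + 605508 = 416427 + 605508 = 1021935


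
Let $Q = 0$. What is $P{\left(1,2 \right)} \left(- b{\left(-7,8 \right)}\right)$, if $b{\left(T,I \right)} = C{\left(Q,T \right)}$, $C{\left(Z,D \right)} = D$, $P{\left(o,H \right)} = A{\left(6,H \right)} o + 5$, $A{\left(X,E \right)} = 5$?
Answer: $70$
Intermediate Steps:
$P{\left(o,H \right)} = 5 + 5 o$ ($P{\left(o,H \right)} = 5 o + 5 = 5 + 5 o$)
$b{\left(T,I \right)} = T$
$P{\left(1,2 \right)} \left(- b{\left(-7,8 \right)}\right) = \left(5 + 5 \cdot 1\right) \left(\left(-1\right) \left(-7\right)\right) = \left(5 + 5\right) 7 = 10 \cdot 7 = 70$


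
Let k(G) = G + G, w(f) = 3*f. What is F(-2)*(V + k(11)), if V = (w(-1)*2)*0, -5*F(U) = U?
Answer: 44/5 ≈ 8.8000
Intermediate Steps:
F(U) = -U/5
V = 0 (V = ((3*(-1))*2)*0 = -3*2*0 = -6*0 = 0)
k(G) = 2*G
F(-2)*(V + k(11)) = (-⅕*(-2))*(0 + 2*11) = 2*(0 + 22)/5 = (⅖)*22 = 44/5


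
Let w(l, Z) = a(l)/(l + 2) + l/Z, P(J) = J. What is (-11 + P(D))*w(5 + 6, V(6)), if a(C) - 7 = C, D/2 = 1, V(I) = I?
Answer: -753/26 ≈ -28.962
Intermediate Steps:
D = 2 (D = 2*1 = 2)
a(C) = 7 + C
w(l, Z) = l/Z + (7 + l)/(2 + l) (w(l, Z) = (7 + l)/(l + 2) + l/Z = (7 + l)/(2 + l) + l/Z = l/Z + (7 + l)/(2 + l))
(-11 + P(D))*w(5 + 6, V(6)) = (-11 + 2)*(((5 + 6)**2 + 2*(5 + 6) + 6*(7 + (5 + 6)))/(6*(2 + (5 + 6)))) = -3*(11**2 + 2*11 + 6*(7 + 11))/(2*(2 + 11)) = -3*(121 + 22 + 6*18)/(2*13) = -3*(121 + 22 + 108)/(2*13) = -3*251/(2*13) = -9*251/78 = -753/26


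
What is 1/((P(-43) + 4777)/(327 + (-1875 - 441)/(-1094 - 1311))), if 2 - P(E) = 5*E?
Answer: 788751/12010570 ≈ 0.065671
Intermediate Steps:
P(E) = 2 - 5*E
1/((P(-43) + 4777)/(327 + (-1875 - 441)/(-1094 - 1311))) = 1/(((2 - 5*(-43)) + 4777)/(327 + (-1875 - 441)/(-1094 - 1311))) = 1/(((2 + 215) + 4777)/(327 - 2316/(-2405))) = 1/((217 + 4777)/(327 - 2316*(-1/2405))) = 1/(4994/(327 + 2316/2405)) = 1/(4994/(788751/2405)) = 1/(4994*(2405/788751)) = 1/(12010570/788751) = 788751/12010570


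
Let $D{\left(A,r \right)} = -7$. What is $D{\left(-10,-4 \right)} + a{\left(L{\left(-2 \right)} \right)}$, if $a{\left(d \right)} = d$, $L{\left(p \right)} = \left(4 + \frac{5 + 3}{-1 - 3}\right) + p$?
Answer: $-7$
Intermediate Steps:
$L{\left(p \right)} = 2 + p$ ($L{\left(p \right)} = \left(4 + \frac{8}{-4}\right) + p = \left(4 + 8 \left(- \frac{1}{4}\right)\right) + p = \left(4 - 2\right) + p = 2 + p$)
$D{\left(-10,-4 \right)} + a{\left(L{\left(-2 \right)} \right)} = -7 + \left(2 - 2\right) = -7 + 0 = -7$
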